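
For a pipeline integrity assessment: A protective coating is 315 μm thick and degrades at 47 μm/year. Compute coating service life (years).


Service life = thickness / degradation rate
Life = 315 / 47 = 6.7 years

6.7 years


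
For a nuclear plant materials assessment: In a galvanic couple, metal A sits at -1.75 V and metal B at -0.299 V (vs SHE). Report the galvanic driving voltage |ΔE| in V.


Driving voltage is the absolute potential difference.
|ΔE| = |-1.75 − (-0.299)| = 1.451 V

1.451 V


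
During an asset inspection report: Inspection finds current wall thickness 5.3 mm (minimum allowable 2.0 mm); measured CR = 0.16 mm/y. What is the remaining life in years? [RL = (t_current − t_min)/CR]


Apply the remaining-life relation: RL = (t_current − t_min) / CR
RL = (5.3 − 2.0) / 0.16 = 3.3 / 0.16 = 20.6 years

20.6 years


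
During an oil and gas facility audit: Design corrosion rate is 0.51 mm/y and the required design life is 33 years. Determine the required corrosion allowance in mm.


Corrosion allowance = CR × design life
CA = 0.51 * 33 = 16.83 mm

16.83 mm


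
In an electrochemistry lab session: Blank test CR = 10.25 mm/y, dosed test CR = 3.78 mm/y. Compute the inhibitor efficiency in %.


Apply the inhibitor-efficiency definition: IE = (CR_blank − CR_inh)/CR_blank × 100
IE = (10.25 − 3.78) / 10.25 × 100
IE = 6.47 / 10.25 × 100 = 63.1 %

63.1 %


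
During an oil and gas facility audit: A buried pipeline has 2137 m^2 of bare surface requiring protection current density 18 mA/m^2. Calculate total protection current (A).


I = area * current density, then convert mA → A (÷1000)
I = 2137 * 18 / 1000 = 38.47 A

38.47 A


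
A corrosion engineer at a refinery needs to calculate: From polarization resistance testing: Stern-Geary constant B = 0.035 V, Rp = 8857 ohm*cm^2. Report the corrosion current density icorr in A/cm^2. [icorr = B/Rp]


Apply the Stern-Geary relation: icorr = B / Rp
icorr = 0.035 / 8857 = 3.952×10^-6 A/cm^2

3.952×10^-6 A/cm^2


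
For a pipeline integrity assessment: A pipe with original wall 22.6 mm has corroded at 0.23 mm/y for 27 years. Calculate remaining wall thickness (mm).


Remaining wall = original − CR × time
t = 22.6 − 0.23*27 = 22.6 − 6.21 = 16.39 mm

16.39 mm


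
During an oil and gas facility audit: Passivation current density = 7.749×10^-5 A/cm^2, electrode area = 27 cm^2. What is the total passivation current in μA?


I = i_pass * A, then convert A → μA (×10^6)
I = 7.749×10^-5 * 27 * 10^6 = 2092.23 μA

2092.23 μA


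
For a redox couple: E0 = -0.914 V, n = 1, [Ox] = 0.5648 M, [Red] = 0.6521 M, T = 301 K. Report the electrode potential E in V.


Apply the Nernst equation: E = E0 + (RT/nF)*ln([Ox]/[Red])
Step 1: RT/nF = 8.314*301/(1*96485) = 0.02593682 V
Step 2: [Ox]/[Red] = 0.5648/0.6521 = 0.866125
Step 3: ln(0.866125) = -0.143726
Step 4: correction = 0.02593682 * -0.143726 = -0.004 V
E = -0.914 + -0.004 = -0.918 V

-0.918 V


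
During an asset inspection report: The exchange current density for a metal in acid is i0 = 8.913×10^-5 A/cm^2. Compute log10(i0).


i0 = 8.913×10^-5 A/cm^2
log10(i0) = -4.05

-4.05


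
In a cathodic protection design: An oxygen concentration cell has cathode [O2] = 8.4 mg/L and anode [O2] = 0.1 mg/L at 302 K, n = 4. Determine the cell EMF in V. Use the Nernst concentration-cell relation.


Apply the Nernst concentration-cell relation: E = (RT/nF)*ln(C_cathode/C_anode)
RT/nF = 8.314*302/(4*96485) = 0.00650575 V
ln(8.4/0.1) = 4.43082
E = 0.00650575 * 4.43082 = 0.02883 V

0.02883 V


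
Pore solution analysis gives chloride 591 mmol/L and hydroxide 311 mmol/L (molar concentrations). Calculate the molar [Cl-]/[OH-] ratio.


Threshold parameter = [Cl-] / [OH-] (molar basis; both in mmol/L, so units cancel)
Ratio = 591 / 311 = 1.9

1.9


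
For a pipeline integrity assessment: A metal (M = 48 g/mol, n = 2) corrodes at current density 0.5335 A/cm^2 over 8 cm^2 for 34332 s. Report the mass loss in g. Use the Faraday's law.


Apply Faraday's law: m = i*A*t*M / (n*F)
Total charge passed Q = i*A*t = 0.5335*8*34332 = 146528.976 C
m = Q*M/(n*F) = 146528.976*48/(2*96485) = 36.44811 g

36.44811 g


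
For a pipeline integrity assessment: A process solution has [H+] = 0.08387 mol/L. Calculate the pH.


pH = −log10[H+]
pH = −log10(0.08387) = 1.08

1.08


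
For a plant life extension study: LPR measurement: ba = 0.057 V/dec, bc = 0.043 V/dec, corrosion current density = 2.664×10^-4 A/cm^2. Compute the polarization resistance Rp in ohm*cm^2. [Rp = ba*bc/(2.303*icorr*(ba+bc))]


Apply the Stern-Geary equation: Rp = ba*bc / (2.303*icorr*(ba+bc))
ba*bc = 0.057*0.043 = 0.002451
ba+bc = 0.1; 2.303*icorr*(ba+bc) = 2.303*2.664×10^-4*0.1 = 6.135192×10^-5
Rp = 0.002451 / 6.135192×10^-5 = 39.95 ohm*cm^2

39.95 ohm*cm^2


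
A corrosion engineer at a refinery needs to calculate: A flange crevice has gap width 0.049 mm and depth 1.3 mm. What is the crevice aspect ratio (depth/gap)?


Aspect ratio = depth / gap
Ratio = 1.3 / 0.049 = 26.5

26.5


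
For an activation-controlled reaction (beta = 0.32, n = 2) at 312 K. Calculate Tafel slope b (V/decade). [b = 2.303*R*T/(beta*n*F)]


Apply the Tafel slope relation: b = 2.303*R*T/(beta*n*F)
Numerator: 2.303 * 8.314 * 312 = 5973.91
Denominator: 0.32 * 2 * 96485 = 61750.4
b = 5973.91 / 61750.4 = 0.097 V/decade

0.097 V/decade


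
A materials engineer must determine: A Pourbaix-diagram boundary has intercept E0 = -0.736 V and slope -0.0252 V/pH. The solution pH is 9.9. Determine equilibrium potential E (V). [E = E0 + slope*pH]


Apply the Pourbaix line equation: E = E0 + slope*pH
E = -0.736 + (-0.0252)*9.9 = -0.736 + (-0.24948) = -0.98548 V
Rounded to 3 decimal places: E = -0.985 V

-0.985 V


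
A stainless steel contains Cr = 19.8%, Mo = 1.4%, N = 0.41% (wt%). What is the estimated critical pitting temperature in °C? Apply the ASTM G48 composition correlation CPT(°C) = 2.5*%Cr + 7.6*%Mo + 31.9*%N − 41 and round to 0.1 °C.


Apply the ASTM G48 empirical CPT estimate: CPT(°C) = 2.5*%Cr + 7.6*%Mo + 31.9*%N − 41
2.5*19.8 = 49.5; 7.6*1.4 = 10.64; 31.9*0.41 = 13.079
CPT = 49.5 + 10.64 + 13.079 − 41 = 32.219 °C
Rounded to 0.1 °C: CPT ≈ 32.2 °C

32.2 °C


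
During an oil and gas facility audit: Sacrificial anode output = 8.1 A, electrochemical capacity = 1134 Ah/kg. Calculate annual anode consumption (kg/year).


Annual consumption = current * hours per year / capacity
Rate = 8.1 * 8760 / 1134 = 62.6 kg/year

62.6 kg/year


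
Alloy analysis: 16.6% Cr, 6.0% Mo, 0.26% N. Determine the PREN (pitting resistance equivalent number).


Apply the PREN formula: PREN = Cr + 3.3*Mo + 16*N
PREN = 16.6 + 3.3*6.0 + 16*0.26
PREN = 16.6 + 19.8 + 4.16 = 40.56

40.56


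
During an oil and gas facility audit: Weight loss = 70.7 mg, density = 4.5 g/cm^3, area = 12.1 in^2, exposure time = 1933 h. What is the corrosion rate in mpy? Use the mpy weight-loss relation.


Apply the mpy weight-loss relation: CR = 534 * W / (D * A * T)
Numerator: 534 * 70.7 = 37753.8
Denominator: 4.5 * 12.1 * 1933 = 105251.85
CR = 37753.8 / 105251.85 = 0.359 mpy

0.359 mpy


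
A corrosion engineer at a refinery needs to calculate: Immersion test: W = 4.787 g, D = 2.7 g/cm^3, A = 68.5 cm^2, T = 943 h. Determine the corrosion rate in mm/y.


Apply the mm/y weight-loss relation: CR = 87600 * W / (D * A * T)
Numerator: 87600 * 4.787 = 419341.2
Denominator: 2.7 * 68.5 * 943 = 174407.85
CR = 419341.2 / 174407.85 = 2.404371 mm/y

2.404371 mm/y


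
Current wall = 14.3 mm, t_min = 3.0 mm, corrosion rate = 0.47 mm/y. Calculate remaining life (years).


Apply the remaining-life relation: RL = (t_current − t_min) / CR
RL = (14.3 − 3.0) / 0.47 = 11.3 / 0.47 = 24.0 years

24.0 years


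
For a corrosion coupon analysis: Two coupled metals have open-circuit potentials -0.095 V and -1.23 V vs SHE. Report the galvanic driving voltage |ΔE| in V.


Driving voltage is the absolute potential difference.
|ΔE| = |-0.095 − (-1.23)| = 1.135 V

1.135 V


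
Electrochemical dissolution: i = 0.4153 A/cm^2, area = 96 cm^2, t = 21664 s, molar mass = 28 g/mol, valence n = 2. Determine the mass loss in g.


Apply Faraday's law: m = i*A*t*M / (n*F)
Total charge passed Q = i*A*t = 0.4153*96*21664 = 863717.6832 C
m = Q*M/(n*F) = 863717.6832*28/(2*96485) = 125.3257 g

125.3257 g


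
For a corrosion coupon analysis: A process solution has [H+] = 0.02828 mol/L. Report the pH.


pH = −log10[H+]
pH = −log10(0.02828) = 1.55

1.55


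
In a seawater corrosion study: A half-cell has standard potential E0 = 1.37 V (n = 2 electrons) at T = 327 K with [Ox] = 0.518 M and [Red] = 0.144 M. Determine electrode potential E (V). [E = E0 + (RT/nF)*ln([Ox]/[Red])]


Apply the Nernst equation: E = E0 + (RT/nF)*ln([Ox]/[Red])
Step 1: RT/nF = 8.314*327/(2*96485) = 0.0140886 V
Step 2: [Ox]/[Red] = 0.518/0.144 = 3.597222
Step 3: ln(3.597222) = 1.280162
Step 4: correction = 0.0140886 * 1.280162 = 0.018 V
E = 1.37 + 0.018 = 1.388 V

1.388 V


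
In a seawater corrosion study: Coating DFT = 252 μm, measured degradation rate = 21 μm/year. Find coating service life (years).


Service life = thickness / degradation rate
Life = 252 / 21 = 12.0 years

12.0 years


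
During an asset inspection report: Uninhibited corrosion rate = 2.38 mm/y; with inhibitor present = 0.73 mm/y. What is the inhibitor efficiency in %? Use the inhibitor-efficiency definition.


Apply the inhibitor-efficiency definition: IE = (CR_blank − CR_inh)/CR_blank × 100
IE = (2.38 − 0.73) / 2.38 × 100
IE = 1.65 / 2.38 × 100 = 69.3 %

69.3 %


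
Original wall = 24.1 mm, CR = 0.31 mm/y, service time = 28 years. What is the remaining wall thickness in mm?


Remaining wall = original − CR × time
t = 24.1 − 0.31*28 = 24.1 − 8.68 = 15.42 mm

15.42 mm


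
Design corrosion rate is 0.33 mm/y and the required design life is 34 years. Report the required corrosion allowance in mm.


Corrosion allowance = CR × design life
CA = 0.33 * 34 = 11.22 mm

11.22 mm


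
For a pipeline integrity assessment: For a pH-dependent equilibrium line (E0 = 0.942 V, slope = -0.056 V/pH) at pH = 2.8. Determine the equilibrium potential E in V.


Apply the Pourbaix line equation: E = E0 + slope*pH
E = 0.942 + (-0.056)*2.8 = 0.942 + (-0.1568) = 0.7852 V
Rounded to 4 decimal places: E = 0.7852 V

0.7852 V


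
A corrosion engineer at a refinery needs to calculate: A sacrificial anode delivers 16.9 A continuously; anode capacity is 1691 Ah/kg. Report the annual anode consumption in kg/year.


Annual consumption = current * hours per year / capacity
Rate = 16.9 * 8760 / 1691 = 87.5 kg/year

87.5 kg/year


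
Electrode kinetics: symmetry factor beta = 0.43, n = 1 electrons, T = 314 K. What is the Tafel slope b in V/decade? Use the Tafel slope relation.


Apply the Tafel slope relation: b = 2.303*R*T/(beta*n*F)
Numerator: 2.303 * 8.314 * 314 = 6012.2
Denominator: 0.43 * 1 * 96485 = 41488.55
b = 6012.2 / 41488.55 = 0.1449 V/decade

0.1449 V/decade


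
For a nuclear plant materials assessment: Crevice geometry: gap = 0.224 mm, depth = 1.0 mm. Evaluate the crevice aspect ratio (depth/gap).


Aspect ratio = depth / gap
Ratio = 1.0 / 0.224 = 4.5

4.5


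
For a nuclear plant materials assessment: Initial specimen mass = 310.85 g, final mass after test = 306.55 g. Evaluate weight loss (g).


Weight loss = initial − final
WL = 310.85 − 306.55 = 4.3 g

4.3 g


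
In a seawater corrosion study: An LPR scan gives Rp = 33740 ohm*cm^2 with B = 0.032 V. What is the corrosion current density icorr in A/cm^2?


Apply the Stern-Geary relation: icorr = B / Rp
icorr = 0.032 / 33740 = 9.484×10^-7 A/cm^2

9.484×10^-7 A/cm^2


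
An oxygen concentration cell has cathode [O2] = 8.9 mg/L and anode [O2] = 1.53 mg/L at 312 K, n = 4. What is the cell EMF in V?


Apply the Nernst concentration-cell relation: E = (RT/nF)*ln(C_cathode/C_anode)
RT/nF = 8.314*312/(4*96485) = 0.00672117 V
ln(8.9/1.53) = 1.76078
E = 0.00672117 * 1.76078 = 0.01183 V

0.01183 V


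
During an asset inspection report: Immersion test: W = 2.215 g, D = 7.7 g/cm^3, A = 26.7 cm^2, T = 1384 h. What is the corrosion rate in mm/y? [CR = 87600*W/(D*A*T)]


Apply the mm/y weight-loss relation: CR = 87600 * W / (D * A * T)
Numerator: 87600 * 2.215 = 194034.0
Denominator: 7.7 * 26.7 * 1384 = 284536.56
CR = 194034.0 / 284536.56 = 0.68193 mm/y

0.68193 mm/y


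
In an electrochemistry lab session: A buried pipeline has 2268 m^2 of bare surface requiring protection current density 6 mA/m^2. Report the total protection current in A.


I = area * current density, then convert mA → A (÷1000)
I = 2268 * 6 / 1000 = 13.61 A

13.61 A


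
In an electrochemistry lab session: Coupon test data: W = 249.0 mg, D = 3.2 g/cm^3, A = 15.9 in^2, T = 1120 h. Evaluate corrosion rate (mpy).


Apply the mpy weight-loss relation: CR = 534 * W / (D * A * T)
Numerator: 534 * 249.0 = 132966.0
Denominator: 3.2 * 15.9 * 1120 = 56985.6
CR = 132966.0 / 56985.6 = 2.33333 mpy

2.33333 mpy


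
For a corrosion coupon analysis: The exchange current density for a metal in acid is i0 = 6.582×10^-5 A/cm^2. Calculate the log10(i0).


i0 = 6.582×10^-5 A/cm^2
log10(i0) = -4.182

-4.182


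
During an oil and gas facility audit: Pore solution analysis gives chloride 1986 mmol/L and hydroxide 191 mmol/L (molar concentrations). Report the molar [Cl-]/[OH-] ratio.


Threshold parameter = [Cl-] / [OH-] (molar basis; both in mmol/L, so units cancel)
Ratio = 1986 / 191 = 10.4

10.4


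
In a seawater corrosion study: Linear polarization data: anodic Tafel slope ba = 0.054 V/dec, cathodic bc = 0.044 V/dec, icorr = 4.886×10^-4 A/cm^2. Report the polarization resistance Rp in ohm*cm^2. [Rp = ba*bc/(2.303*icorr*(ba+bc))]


Apply the Stern-Geary equation: Rp = ba*bc / (2.303*icorr*(ba+bc))
ba*bc = 0.054*0.044 = 0.002376
ba+bc = 0.098; 2.303*icorr*(ba+bc) = 2.303*4.886×10^-4*0.098 = 1.1027409×10^-4
Rp = 0.002376 / 1.1027409×10^-4 = 21.55 ohm*cm^2

21.55 ohm*cm^2


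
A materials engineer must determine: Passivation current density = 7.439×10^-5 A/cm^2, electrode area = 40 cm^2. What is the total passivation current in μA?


I = i_pass * A, then convert A → μA (×10^6)
I = 7.439×10^-5 * 40 * 10^6 = 2975.6 μA

2975.6 μA


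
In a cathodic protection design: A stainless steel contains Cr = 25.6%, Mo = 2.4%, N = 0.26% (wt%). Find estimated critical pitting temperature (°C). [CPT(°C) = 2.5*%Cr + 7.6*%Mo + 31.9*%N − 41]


Apply the ASTM G48 empirical CPT estimate: CPT(°C) = 2.5*%Cr + 7.6*%Mo + 31.9*%N − 41
2.5*25.6 = 64; 7.6*2.4 = 18.24; 31.9*0.26 = 8.294
CPT = 64 + 18.24 + 8.294 − 41 = 49.534 °C
Rounded to 0.1 °C: CPT ≈ 49.5 °C

49.5 °C


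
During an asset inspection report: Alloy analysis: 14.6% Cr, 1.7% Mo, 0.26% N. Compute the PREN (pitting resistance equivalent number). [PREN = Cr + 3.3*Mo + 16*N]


Apply the PREN formula: PREN = Cr + 3.3*Mo + 16*N
PREN = 14.6 + 3.3*1.7 + 16*0.26
PREN = 14.6 + 5.61 + 4.16 = 24.37

24.37


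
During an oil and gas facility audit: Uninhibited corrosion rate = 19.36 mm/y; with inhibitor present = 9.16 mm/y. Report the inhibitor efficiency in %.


Apply the inhibitor-efficiency definition: IE = (CR_blank − CR_inh)/CR_blank × 100
IE = (19.36 − 9.16) / 19.36 × 100
IE = 10.2 / 19.36 × 100 = 52.7 %

52.7 %


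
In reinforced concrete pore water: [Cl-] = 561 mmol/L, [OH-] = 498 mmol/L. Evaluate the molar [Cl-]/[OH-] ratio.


Threshold parameter = [Cl-] / [OH-] (molar basis; both in mmol/L, so units cancel)
Ratio = 561 / 498 = 1.13

1.13


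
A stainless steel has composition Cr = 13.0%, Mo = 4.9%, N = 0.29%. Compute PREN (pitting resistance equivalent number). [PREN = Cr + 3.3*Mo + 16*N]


Apply the PREN formula: PREN = Cr + 3.3*Mo + 16*N
PREN = 13.0 + 3.3*4.9 + 16*0.29
PREN = 13.0 + 16.17 + 4.64 = 33.81

33.81


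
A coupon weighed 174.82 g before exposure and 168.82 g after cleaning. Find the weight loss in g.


Weight loss = initial − final
WL = 174.82 − 168.82 = 6.0 g

6.0 g


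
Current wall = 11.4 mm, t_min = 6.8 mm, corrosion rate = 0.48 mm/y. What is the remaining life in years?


Apply the remaining-life relation: RL = (t_current − t_min) / CR
RL = (11.4 − 6.8) / 0.48 = 4.6 / 0.48 = 9.6 years

9.6 years


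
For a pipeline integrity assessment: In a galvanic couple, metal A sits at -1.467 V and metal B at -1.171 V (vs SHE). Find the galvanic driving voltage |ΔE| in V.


Driving voltage is the absolute potential difference.
|ΔE| = |-1.467 − (-1.171)| = 0.296 V

0.296 V


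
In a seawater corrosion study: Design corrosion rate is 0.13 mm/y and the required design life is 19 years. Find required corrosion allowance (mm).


Corrosion allowance = CR × design life
CA = 0.13 * 19 = 2.47 mm

2.47 mm


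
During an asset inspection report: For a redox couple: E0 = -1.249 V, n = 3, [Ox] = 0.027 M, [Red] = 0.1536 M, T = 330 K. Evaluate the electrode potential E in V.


Apply the Nernst equation: E = E0 + (RT/nF)*ln([Ox]/[Red])
Step 1: RT/nF = 8.314*330/(3*96485) = 0.00947857 V
Step 2: [Ox]/[Red] = 0.027/0.1536 = 0.175781
Step 3: ln(0.175781) = -1.738516
Step 4: correction = 0.00947857 * -1.738516 = -0.0165 V
E = -1.249 + -0.0165 = -1.2655 V

-1.2655 V


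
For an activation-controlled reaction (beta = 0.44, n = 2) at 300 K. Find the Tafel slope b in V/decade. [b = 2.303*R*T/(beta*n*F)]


Apply the Tafel slope relation: b = 2.303*R*T/(beta*n*F)
Numerator: 2.303 * 8.314 * 300 = 5744.14
Denominator: 0.44 * 2 * 96485 = 84906.8
b = 5744.14 / 84906.8 = 0.0677 V/decade

0.0677 V/decade


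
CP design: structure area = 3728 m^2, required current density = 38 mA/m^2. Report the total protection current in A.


I = area * current density, then convert mA → A (÷1000)
I = 3728 * 38 / 1000 = 141.66 A

141.66 A


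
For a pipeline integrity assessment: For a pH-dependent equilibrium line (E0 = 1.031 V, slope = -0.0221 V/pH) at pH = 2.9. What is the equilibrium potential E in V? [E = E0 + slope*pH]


Apply the Pourbaix line equation: E = E0 + slope*pH
E = 1.031 + (-0.0221)*2.9 = 1.031 + (-0.06409) = 0.96691 V
Rounded to 4 decimal places: E = 0.9669 V

0.9669 V


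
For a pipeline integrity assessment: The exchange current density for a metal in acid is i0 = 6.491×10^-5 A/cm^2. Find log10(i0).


i0 = 6.491×10^-5 A/cm^2
log10(i0) = -4.188

-4.188


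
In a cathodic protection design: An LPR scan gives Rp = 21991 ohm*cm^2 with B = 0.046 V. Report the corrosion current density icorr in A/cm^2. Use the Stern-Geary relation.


Apply the Stern-Geary relation: icorr = B / Rp
icorr = 0.046 / 21991 = 2.092×10^-6 A/cm^2

2.092×10^-6 A/cm^2


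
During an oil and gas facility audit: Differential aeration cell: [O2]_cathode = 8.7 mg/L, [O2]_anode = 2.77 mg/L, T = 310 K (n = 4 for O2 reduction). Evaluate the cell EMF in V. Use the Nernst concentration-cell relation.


Apply the Nernst concentration-cell relation: E = (RT/nF)*ln(C_cathode/C_anode)
RT/nF = 8.314*310/(4*96485) = 0.00667808 V
ln(8.7/2.77) = 1.14448
E = 0.00667808 * 1.14448 = 0.00764 V

0.00764 V


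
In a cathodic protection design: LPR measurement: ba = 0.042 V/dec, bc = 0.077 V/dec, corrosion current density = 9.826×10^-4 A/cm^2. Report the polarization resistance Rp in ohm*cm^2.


Apply the Stern-Geary equation: Rp = ba*bc / (2.303*icorr*(ba+bc))
ba*bc = 0.042*0.077 = 0.003234
ba+bc = 0.119; 2.303*icorr*(ba+bc) = 2.303*9.826×10^-4*0.119 = 2.6928841×10^-4
Rp = 0.003234 / 2.6928841×10^-4 = 12.01 ohm*cm^2

12.01 ohm*cm^2


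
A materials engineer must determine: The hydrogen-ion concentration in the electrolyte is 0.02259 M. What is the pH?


pH = −log10[H+]
pH = −log10(0.02259) = 1.65

1.65


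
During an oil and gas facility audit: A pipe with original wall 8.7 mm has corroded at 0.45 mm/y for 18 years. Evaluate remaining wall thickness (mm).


Remaining wall = original − CR × time
t = 8.7 − 0.45*18 = 8.7 − 8.1 = 0.6 mm

0.6 mm


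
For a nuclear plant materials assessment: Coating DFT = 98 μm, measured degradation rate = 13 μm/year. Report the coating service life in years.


Service life = thickness / degradation rate
Life = 98 / 13 = 7.5 years

7.5 years


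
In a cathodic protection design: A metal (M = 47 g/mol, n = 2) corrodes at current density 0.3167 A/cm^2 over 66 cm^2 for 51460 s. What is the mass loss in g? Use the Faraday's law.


Apply Faraday's law: m = i*A*t*M / (n*F)
Total charge passed Q = i*A*t = 0.3167*66*51460 = 1075627.212 C
m = Q*M/(n*F) = 1075627.212*47/(2*96485) = 261.98103 g

261.98103 g


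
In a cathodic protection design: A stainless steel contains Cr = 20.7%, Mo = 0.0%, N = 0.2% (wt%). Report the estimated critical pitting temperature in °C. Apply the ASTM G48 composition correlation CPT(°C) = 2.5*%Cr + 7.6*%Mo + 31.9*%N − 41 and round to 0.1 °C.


Apply the ASTM G48 empirical CPT estimate: CPT(°C) = 2.5*%Cr + 7.6*%Mo + 31.9*%N − 41
2.5*20.7 = 51.75; 7.6*0.0 = 0; 31.9*0.2 = 6.38
CPT = 51.75 + 0 + 6.38 − 41 = 17.13 °C
Rounded to 0.1 °C: CPT ≈ 17.1 °C

17.1 °C


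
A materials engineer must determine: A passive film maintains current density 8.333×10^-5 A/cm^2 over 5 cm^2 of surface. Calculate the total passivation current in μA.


I = i_pass * A, then convert A → μA (×10^6)
I = 8.333×10^-5 * 5 * 10^6 = 416.65 μA

416.65 μA


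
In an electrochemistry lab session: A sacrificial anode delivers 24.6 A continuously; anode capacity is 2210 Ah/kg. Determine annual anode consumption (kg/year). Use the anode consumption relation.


Annual consumption = current * hours per year / capacity
Rate = 24.6 * 8760 / 2210 = 97.5 kg/year

97.5 kg/year


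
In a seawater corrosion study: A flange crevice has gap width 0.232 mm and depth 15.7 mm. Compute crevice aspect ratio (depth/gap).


Aspect ratio = depth / gap
Ratio = 15.7 / 0.232 = 67.7

67.7


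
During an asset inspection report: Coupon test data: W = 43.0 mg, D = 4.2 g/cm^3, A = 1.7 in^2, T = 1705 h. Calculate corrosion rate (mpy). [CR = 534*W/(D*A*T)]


Apply the mpy weight-loss relation: CR = 534 * W / (D * A * T)
Numerator: 534 * 43.0 = 22962.0
Denominator: 4.2 * 1.7 * 1705 = 12173.7
CR = 22962.0 / 12173.7 = 1.886 mpy

1.886 mpy


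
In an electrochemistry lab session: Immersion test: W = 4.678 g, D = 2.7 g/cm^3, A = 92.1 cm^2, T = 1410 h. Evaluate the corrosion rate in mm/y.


Apply the mm/y weight-loss relation: CR = 87600 * W / (D * A * T)
Numerator: 87600 * 4.678 = 409792.8
Denominator: 2.7 * 92.1 * 1410 = 350624.7
CR = 409792.8 / 350624.7 = 1.1688 mm/y

1.1688 mm/y


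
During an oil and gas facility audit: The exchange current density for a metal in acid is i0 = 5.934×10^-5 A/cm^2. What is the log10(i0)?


i0 = 5.934×10^-5 A/cm^2
log10(i0) = -4.227

-4.227


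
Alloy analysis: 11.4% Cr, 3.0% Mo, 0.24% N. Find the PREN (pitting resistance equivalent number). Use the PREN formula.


Apply the PREN formula: PREN = Cr + 3.3*Mo + 16*N
PREN = 11.4 + 3.3*3.0 + 16*0.24
PREN = 11.4 + 9.9 + 3.84 = 25.14

25.14


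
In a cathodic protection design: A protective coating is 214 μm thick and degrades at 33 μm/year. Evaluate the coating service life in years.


Service life = thickness / degradation rate
Life = 214 / 33 = 6.5 years

6.5 years


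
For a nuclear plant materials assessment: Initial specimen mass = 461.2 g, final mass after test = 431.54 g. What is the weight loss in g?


Weight loss = initial − final
WL = 461.2 − 431.54 = 29.66 g

29.66 g


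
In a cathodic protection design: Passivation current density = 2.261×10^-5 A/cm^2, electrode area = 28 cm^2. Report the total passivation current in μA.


I = i_pass * A, then convert A → μA (×10^6)
I = 2.261×10^-5 * 28 * 10^6 = 633.08 μA

633.08 μA


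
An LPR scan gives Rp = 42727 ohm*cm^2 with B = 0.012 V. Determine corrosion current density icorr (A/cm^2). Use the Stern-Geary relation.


Apply the Stern-Geary relation: icorr = B / Rp
icorr = 0.012 / 42727 = 2.809×10^-7 A/cm^2

2.809×10^-7 A/cm^2


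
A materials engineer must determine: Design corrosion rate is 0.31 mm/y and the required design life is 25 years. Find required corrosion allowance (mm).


Corrosion allowance = CR × design life
CA = 0.31 * 25 = 7.75 mm

7.75 mm


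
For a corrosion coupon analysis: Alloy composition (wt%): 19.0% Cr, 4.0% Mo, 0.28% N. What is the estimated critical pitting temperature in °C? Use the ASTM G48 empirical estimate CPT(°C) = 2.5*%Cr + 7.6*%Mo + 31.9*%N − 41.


Apply the ASTM G48 empirical CPT estimate: CPT(°C) = 2.5*%Cr + 7.6*%Mo + 31.9*%N − 41
2.5*19.0 = 47.5; 7.6*4.0 = 30.4; 31.9*0.28 = 8.932
CPT = 47.5 + 30.4 + 8.932 − 41 = 45.832 °C
Rounded to 0.1 °C: CPT ≈ 45.8 °C

45.8 °C


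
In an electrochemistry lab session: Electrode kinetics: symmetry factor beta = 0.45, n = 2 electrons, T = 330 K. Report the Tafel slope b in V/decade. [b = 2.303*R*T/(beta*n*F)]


Apply the Tafel slope relation: b = 2.303*R*T/(beta*n*F)
Numerator: 2.303 * 8.314 * 330 = 6318.56
Denominator: 0.45 * 2 * 96485 = 86836.5
b = 6318.56 / 86836.5 = 0.073 V/decade

0.073 V/decade


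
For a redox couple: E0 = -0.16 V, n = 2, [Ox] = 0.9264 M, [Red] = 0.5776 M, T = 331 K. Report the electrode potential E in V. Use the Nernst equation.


Apply the Nernst equation: E = E0 + (RT/nF)*ln([Ox]/[Red])
Step 1: RT/nF = 8.314*331/(2*96485) = 0.01426094 V
Step 2: [Ox]/[Red] = 0.9264/0.5776 = 1.603878
Step 3: ln(1.603878) = 0.472424
Step 4: correction = 0.01426094 * 0.472424 = 0.0067 V
E = -0.16 + 0.0067 = -0.1533 V

-0.1533 V


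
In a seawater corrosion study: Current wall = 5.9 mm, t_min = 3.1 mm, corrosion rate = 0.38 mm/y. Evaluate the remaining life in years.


Apply the remaining-life relation: RL = (t_current − t_min) / CR
RL = (5.9 − 3.1) / 0.38 = 2.8 / 0.38 = 7.4 years

7.4 years


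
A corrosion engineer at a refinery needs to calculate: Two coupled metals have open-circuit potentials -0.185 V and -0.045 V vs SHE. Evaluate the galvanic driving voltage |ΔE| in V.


Driving voltage is the absolute potential difference.
|ΔE| = |-0.185 − (-0.045)| = 0.14 V

0.14 V


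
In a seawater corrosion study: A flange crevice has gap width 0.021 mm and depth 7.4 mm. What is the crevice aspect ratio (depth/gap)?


Aspect ratio = depth / gap
Ratio = 7.4 / 0.021 = 352.4

352.4


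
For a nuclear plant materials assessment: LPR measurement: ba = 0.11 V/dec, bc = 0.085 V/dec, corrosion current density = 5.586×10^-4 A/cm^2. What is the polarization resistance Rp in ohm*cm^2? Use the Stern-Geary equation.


Apply the Stern-Geary equation: Rp = ba*bc / (2.303*icorr*(ba+bc))
ba*bc = 0.11*0.085 = 0.00935
ba+bc = 0.195; 2.303*icorr*(ba+bc) = 2.303*5.586×10^-4*0.195 = 2.5085888×10^-4
Rp = 0.00935 / 2.5085888×10^-4 = 37.27 ohm*cm^2

37.27 ohm*cm^2


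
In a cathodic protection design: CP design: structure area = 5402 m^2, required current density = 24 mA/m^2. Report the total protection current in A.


I = area * current density, then convert mA → A (÷1000)
I = 5402 * 24 / 1000 = 129.65 A

129.65 A


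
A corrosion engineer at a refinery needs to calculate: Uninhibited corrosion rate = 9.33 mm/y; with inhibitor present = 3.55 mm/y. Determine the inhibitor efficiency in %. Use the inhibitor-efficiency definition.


Apply the inhibitor-efficiency definition: IE = (CR_blank − CR_inh)/CR_blank × 100
IE = (9.33 − 3.55) / 9.33 × 100
IE = 5.78 / 9.33 × 100 = 62.0 %

62.0 %


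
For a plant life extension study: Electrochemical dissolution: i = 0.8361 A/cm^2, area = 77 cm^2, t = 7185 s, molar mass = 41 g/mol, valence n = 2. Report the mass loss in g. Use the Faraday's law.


Apply Faraday's law: m = i*A*t*M / (n*F)
Total charge passed Q = i*A*t = 0.8361*77*7185 = 462568.1445 C
m = Q*M/(n*F) = 462568.1445*41/(2*96485) = 98.281 g

98.281 g


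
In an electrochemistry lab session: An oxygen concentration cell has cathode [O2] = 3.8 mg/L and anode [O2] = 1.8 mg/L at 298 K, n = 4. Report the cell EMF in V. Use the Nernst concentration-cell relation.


Apply the Nernst concentration-cell relation: E = (RT/nF)*ln(C_cathode/C_anode)
RT/nF = 8.314*298/(4*96485) = 0.00641958 V
ln(3.8/1.8) = 0.74721
E = 0.00641958 * 0.74721 = 0.0048 V

0.0048 V


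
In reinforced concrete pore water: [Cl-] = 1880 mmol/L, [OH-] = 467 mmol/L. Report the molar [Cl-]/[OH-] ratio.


Threshold parameter = [Cl-] / [OH-] (molar basis; both in mmol/L, so units cancel)
Ratio = 1880 / 467 = 4.03

4.03


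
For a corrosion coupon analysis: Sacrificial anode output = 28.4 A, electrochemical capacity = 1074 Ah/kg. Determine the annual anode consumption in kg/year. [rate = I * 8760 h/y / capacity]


Annual consumption = current * hours per year / capacity
Rate = 28.4 * 8760 / 1074 = 231.6 kg/year

231.6 kg/year


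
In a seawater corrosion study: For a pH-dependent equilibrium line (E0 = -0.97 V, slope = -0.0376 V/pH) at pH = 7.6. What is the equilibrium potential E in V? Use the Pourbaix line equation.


Apply the Pourbaix line equation: E = E0 + slope*pH
E = -0.97 + (-0.0376)*7.6 = -0.97 + (-0.28576) = -1.25576 V
Rounded to 4 decimal places: E = -1.2558 V

-1.2558 V


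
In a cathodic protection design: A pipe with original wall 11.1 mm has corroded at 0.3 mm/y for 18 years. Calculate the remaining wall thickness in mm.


Remaining wall = original − CR × time
t = 11.1 − 0.3*18 = 11.1 − 5.4 = 5.7 mm

5.7 mm


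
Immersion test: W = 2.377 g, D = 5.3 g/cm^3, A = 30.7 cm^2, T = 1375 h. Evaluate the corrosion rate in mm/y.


Apply the mm/y weight-loss relation: CR = 87600 * W / (D * A * T)
Numerator: 87600 * 2.377 = 208225.2
Denominator: 5.3 * 30.7 * 1375 = 223726.25
CR = 208225.2 / 223726.25 = 0.93071 mm/y

0.93071 mm/y


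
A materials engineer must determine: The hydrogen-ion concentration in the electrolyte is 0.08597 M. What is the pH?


pH = −log10[H+]
pH = −log10(0.08597) = 1.07

1.07


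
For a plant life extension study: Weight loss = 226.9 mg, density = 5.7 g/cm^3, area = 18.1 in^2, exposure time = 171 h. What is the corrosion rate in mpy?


Apply the mpy weight-loss relation: CR = 534 * W / (D * A * T)
Numerator: 534 * 226.9 = 121164.6
Denominator: 5.7 * 18.1 * 171 = 17642.07
CR = 121164.6 / 17642.07 = 6.86794 mpy

6.86794 mpy


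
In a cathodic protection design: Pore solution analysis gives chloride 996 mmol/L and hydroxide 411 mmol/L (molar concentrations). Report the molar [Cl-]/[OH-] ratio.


Threshold parameter = [Cl-] / [OH-] (molar basis; both in mmol/L, so units cancel)
Ratio = 996 / 411 = 2.42

2.42


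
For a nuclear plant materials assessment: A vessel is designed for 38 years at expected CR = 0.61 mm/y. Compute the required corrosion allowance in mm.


Corrosion allowance = CR × design life
CA = 0.61 * 38 = 23.18 mm

23.18 mm


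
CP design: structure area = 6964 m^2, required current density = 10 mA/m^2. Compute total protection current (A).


I = area * current density, then convert mA → A (÷1000)
I = 6964 * 10 / 1000 = 69.64 A

69.64 A


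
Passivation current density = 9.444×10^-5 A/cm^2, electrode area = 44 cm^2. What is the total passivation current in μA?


I = i_pass * A, then convert A → μA (×10^6)
I = 9.444×10^-5 * 44 * 10^6 = 4155.36 μA

4155.36 μA


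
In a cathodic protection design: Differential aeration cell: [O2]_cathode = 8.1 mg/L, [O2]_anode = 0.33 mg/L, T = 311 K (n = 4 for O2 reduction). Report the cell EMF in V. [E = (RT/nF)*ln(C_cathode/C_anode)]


Apply the Nernst concentration-cell relation: E = (RT/nF)*ln(C_cathode/C_anode)
RT/nF = 8.314*311/(4*96485) = 0.00669963 V
ln(8.1/0.33) = 3.20053
E = 0.00669963 * 3.20053 = 0.02144 V

0.02144 V


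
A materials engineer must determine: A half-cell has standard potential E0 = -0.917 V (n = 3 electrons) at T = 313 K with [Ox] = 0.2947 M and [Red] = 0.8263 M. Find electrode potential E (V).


Apply the Nernst equation: E = E0 + (RT/nF)*ln([Ox]/[Red])
Step 1: RT/nF = 8.314*313/(3*96485) = 0.00899028 V
Step 2: [Ox]/[Red] = 0.2947/0.8263 = 0.35665
Step 3: ln(0.35665) = -1.031
Step 4: correction = 0.00899028 * -1.031 = -0.009 V
E = -0.917 + -0.009 = -0.926 V

-0.926 V


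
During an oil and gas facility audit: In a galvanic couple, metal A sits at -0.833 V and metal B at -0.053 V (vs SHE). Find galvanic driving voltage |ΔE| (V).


Driving voltage is the absolute potential difference.
|ΔE| = |-0.833 − (-0.053)| = 0.78 V

0.78 V


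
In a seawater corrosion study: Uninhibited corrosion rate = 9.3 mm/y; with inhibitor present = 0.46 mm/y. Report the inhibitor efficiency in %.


Apply the inhibitor-efficiency definition: IE = (CR_blank − CR_inh)/CR_blank × 100
IE = (9.3 − 0.46) / 9.3 × 100
IE = 8.84 / 9.3 × 100 = 95.1 %

95.1 %


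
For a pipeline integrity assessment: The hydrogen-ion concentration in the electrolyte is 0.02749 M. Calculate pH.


pH = −log10[H+]
pH = −log10(0.02749) = 1.56

1.56


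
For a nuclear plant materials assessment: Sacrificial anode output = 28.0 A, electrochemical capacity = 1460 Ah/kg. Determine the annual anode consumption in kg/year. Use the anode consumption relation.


Annual consumption = current * hours per year / capacity
Rate = 28.0 * 8760 / 1460 = 168.0 kg/year

168.0 kg/year


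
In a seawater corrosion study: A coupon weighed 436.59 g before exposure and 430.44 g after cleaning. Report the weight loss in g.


Weight loss = initial − final
WL = 436.59 − 430.44 = 6.15 g

6.15 g


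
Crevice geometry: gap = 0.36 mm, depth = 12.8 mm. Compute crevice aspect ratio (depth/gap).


Aspect ratio = depth / gap
Ratio = 12.8 / 0.36 = 35.6

35.6


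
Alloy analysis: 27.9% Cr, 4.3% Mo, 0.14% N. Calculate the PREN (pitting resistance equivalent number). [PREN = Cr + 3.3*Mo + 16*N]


Apply the PREN formula: PREN = Cr + 3.3*Mo + 16*N
PREN = 27.9 + 3.3*4.3 + 16*0.14
PREN = 27.9 + 14.19 + 2.24 = 44.33

44.33


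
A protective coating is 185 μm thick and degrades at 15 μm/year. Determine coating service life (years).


Service life = thickness / degradation rate
Life = 185 / 15 = 12.3 years

12.3 years


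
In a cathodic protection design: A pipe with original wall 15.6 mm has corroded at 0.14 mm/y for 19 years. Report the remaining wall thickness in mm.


Remaining wall = original − CR × time
t = 15.6 − 0.14*19 = 15.6 − 2.66 = 12.94 mm

12.94 mm


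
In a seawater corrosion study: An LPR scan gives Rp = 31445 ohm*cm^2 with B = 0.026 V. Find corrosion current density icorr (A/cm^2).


Apply the Stern-Geary relation: icorr = B / Rp
icorr = 0.026 / 31445 = 8.268×10^-7 A/cm^2

8.268×10^-7 A/cm^2


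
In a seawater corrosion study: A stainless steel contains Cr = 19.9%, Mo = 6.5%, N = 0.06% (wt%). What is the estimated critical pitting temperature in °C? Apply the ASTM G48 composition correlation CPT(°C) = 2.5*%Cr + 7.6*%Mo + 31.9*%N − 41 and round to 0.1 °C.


Apply the ASTM G48 empirical CPT estimate: CPT(°C) = 2.5*%Cr + 7.6*%Mo + 31.9*%N − 41
2.5*19.9 = 49.75; 7.6*6.5 = 49.4; 31.9*0.06 = 1.914
CPT = 49.75 + 49.4 + 1.914 − 41 = 60.064 °C
Rounded to 0.1 °C: CPT ≈ 60.1 °C

60.1 °C


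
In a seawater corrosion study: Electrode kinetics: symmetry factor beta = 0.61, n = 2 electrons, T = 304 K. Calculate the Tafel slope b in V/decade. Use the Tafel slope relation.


Apply the Tafel slope relation: b = 2.303*R*T/(beta*n*F)
Numerator: 2.303 * 8.314 * 304 = 5820.73
Denominator: 0.61 * 2 * 96485 = 117711.7
b = 5820.73 / 117711.7 = 0.049 V/decade

0.049 V/decade


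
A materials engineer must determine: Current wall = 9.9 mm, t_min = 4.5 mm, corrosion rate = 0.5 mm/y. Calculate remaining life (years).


Apply the remaining-life relation: RL = (t_current − t_min) / CR
RL = (9.9 − 4.5) / 0.5 = 5.4 / 0.5 = 10.8 years

10.8 years


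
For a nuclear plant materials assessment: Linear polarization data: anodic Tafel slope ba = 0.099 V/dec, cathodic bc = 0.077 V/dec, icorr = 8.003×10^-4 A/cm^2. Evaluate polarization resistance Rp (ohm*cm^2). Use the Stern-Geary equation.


Apply the Stern-Geary equation: Rp = ba*bc / (2.303*icorr*(ba+bc))
ba*bc = 0.099*0.077 = 0.007623
ba+bc = 0.176; 2.303*icorr*(ba+bc) = 2.303*8.003×10^-4*0.176 = 3.24384×10^-4
Rp = 0.007623 / 3.24384×10^-4 = 23.5 ohm*cm^2

23.5 ohm*cm^2


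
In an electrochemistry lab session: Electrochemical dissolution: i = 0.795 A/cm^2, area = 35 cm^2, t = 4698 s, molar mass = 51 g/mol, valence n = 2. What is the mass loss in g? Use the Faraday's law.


Apply Faraday's law: m = i*A*t*M / (n*F)
Total charge passed Q = i*A*t = 0.795*35*4698 = 130721.85 C
m = Q*M/(n*F) = 130721.85*51/(2*96485) = 34.5484 g

34.5484 g


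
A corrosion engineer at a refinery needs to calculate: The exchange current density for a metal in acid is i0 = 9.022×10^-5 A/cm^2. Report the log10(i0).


i0 = 9.022×10^-5 A/cm^2
log10(i0) = -4.045

-4.045


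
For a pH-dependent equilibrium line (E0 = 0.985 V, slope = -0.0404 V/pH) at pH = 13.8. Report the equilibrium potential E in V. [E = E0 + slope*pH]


Apply the Pourbaix line equation: E = E0 + slope*pH
E = 0.985 + (-0.0404)*13.8 = 0.985 + (-0.55752) = 0.42748 V
Rounded to 4 decimal places: E = 0.4275 V

0.4275 V


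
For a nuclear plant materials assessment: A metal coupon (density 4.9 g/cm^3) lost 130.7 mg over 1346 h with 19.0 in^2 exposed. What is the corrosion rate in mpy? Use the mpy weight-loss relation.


Apply the mpy weight-loss relation: CR = 534 * W / (D * A * T)
Numerator: 534 * 130.7 = 69793.8
Denominator: 4.9 * 19.0 * 1346 = 125312.6
CR = 69793.8 / 125312.6 = 0.557 mpy

0.557 mpy


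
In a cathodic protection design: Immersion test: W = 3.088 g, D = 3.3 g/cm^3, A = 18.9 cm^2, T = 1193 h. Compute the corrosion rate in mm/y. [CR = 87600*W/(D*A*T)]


Apply the mm/y weight-loss relation: CR = 87600 * W / (D * A * T)
Numerator: 87600 * 3.088 = 270508.8
Denominator: 3.3 * 18.9 * 1193 = 74407.41
CR = 270508.8 / 74407.41 = 3.6355 mm/y

3.6355 mm/y


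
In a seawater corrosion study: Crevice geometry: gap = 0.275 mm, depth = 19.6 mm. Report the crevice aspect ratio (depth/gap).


Aspect ratio = depth / gap
Ratio = 19.6 / 0.275 = 71.3

71.3


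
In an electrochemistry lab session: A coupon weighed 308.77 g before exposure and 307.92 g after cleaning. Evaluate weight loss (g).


Weight loss = initial − final
WL = 308.77 − 307.92 = 0.85 g

0.85 g


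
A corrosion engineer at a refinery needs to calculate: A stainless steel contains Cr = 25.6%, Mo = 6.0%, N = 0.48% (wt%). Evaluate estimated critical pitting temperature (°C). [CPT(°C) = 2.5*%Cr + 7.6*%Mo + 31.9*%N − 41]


Apply the ASTM G48 empirical CPT estimate: CPT(°C) = 2.5*%Cr + 7.6*%Mo + 31.9*%N − 41
2.5*25.6 = 64; 7.6*6.0 = 45.6; 31.9*0.48 = 15.312
CPT = 64 + 45.6 + 15.312 − 41 = 83.912 °C
Rounded to 0.1 °C: CPT ≈ 83.9 °C

83.9 °C


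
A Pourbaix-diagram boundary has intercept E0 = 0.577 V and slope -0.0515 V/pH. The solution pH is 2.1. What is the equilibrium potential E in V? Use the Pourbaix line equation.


Apply the Pourbaix line equation: E = E0 + slope*pH
E = 0.577 + (-0.0515)*2.1 = 0.577 + (-0.10815) = 0.46885 V
Rounded to 4 decimal places: E = 0.4689 V

0.4689 V


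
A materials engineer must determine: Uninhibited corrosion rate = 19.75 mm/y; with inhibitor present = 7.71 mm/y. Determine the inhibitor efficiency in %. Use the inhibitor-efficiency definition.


Apply the inhibitor-efficiency definition: IE = (CR_blank − CR_inh)/CR_blank × 100
IE = (19.75 − 7.71) / 19.75 × 100
IE = 12.04 / 19.75 × 100 = 61.0 %

61.0 %


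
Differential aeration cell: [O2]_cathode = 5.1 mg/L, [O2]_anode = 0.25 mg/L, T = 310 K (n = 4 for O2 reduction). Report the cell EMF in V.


Apply the Nernst concentration-cell relation: E = (RT/nF)*ln(C_cathode/C_anode)
RT/nF = 8.314*310/(4*96485) = 0.00667808 V
ln(5.1/0.25) = 3.01553
E = 0.00667808 * 3.01553 = 0.02014 V

0.02014 V
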